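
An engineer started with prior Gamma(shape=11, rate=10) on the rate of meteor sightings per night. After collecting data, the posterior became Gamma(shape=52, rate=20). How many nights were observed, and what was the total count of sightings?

n = 10 nights with total 41 sightings

Gamma–Poisson conjugacy: posterior shape = α + Σxᵢ, posterior rate = β + n.
Matching: Σxᵢ = 52 − 11 = 41 and n = 20 − 10 = 10.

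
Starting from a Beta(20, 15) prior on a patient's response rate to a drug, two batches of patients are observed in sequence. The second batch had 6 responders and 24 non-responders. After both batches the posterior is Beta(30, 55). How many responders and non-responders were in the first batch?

4 responders and 16 non-responders

Because Beta–binomial updating is additive in the counts, the combined data contributed (α_post−α_prior, β_post−β_prior) successes and failures.
Total across both batches: 30−20=10 responders, 55−15=40 non-responders.
Subtract the second batch: 10−6=4 responders and 40−24=16 non-responders.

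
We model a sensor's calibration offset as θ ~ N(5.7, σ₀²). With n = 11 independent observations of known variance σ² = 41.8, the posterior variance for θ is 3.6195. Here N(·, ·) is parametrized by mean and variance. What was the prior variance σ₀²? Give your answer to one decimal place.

Posterior precision equals prior precision plus data precision: 1/σ_n² = 1/σ₀² + n/σ².
So 1/σ₀² = 1/3.6195 − 11/41.8 = 0.276281 − 0.263158 = 0.013123.
Hence σ₀² = 1/0.013123 ≈ 76.2.

σ₀² = 76.2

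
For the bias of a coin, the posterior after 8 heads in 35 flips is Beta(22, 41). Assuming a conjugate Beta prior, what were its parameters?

Under Beta–binomial conjugacy the posterior parameters are (a+s, b+f).
Subtract the data counts: 22−8=14, 41−27=14.

Beta(14, 14)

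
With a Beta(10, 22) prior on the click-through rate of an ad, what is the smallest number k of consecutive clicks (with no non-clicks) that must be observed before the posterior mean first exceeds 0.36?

k = 3

After k clicks and 0 non-clicks the posterior is Beta(10+k, 22), with mean (10+k)/(10+22+k).
Set (10+k)/(32+k) > 0.36 and solve: k > (0.36·32 − 10)/(1 − 0.36) = 2.375.
The smallest integer exceeding 2.375 is 3.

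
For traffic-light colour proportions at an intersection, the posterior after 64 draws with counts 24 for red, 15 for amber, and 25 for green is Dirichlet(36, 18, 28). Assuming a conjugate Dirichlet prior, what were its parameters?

For a Dirichlet(α) prior with multinomial counts c, the posterior is Dirichlet(α + c) componentwise.
Subtract each count from the matching posterior parameter: 36−24=12, 18−15=3, 28−25=3.

Dirichlet(12, 3, 3)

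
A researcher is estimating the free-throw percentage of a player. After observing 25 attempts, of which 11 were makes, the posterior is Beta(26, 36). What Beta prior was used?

Beta(15, 22)

A Beta(a, b) prior with s successes and f failures in binomial data gives a Beta(a+s, b+f) posterior.
So a = 26 − 11 = 15 and b = 36 − 14 = 22.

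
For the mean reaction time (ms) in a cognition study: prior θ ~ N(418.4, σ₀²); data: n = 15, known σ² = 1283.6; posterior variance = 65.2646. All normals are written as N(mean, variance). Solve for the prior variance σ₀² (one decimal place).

σ₀² = 275.0

Posterior precision equals prior precision plus data precision: 1/σ_n² = 1/σ₀² + n/σ².
So 1/σ₀² = 1/65.2646 − 15/1283.6 = 0.015322 − 0.011686 = 0.003636.
Hence σ₀² = 1/0.003636 ≈ 275.0.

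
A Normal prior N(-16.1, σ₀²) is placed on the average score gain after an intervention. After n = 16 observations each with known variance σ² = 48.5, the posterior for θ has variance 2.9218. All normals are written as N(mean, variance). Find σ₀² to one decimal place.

σ₀² = 80.9

For the Normal–Normal model with known σ², precisions add: τ_n = τ₀ + n/σ².
So 1/σ₀² = 1/2.9218 − 16/48.5 = 0.342255 − 0.329897 = 0.012358.
Hence σ₀² = 1/0.012358 ≈ 80.9.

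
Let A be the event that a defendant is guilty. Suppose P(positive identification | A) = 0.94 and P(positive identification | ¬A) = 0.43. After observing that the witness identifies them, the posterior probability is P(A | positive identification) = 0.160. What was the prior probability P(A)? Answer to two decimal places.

P(A) = 0.08

In odds form, posterior odds = prior odds × likelihood ratio, so prior odds = posterior odds ÷ LR.
Posterior odds = 0.160/(1−0.160) = 0.1905. LR = 0.94/0.43 = 2.1860.
Prior odds = 0.1905/2.1860 = 0.0871, so P(A) = 0.0871/(1+0.0871) ≈ 0.08.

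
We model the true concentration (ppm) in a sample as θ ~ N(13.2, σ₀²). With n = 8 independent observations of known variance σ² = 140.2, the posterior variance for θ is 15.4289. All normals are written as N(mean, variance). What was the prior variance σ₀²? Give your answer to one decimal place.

Posterior precision equals prior precision plus data precision: 1/σ_n² = 1/σ₀² + n/σ².
So 1/σ₀² = 1/15.4289 − 8/140.2 = 0.064813 − 0.057061 = 0.007752.
Hence σ₀² = 1/0.007752 ≈ 129.0.

σ₀² = 129.0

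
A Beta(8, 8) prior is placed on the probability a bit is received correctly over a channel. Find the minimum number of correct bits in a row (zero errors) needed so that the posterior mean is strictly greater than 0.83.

After k correct bits and 0 errors the posterior is Beta(8+k, 8), with mean (8+k)/(8+8+k).
Set (8+k)/(16+k) > 0.83 and solve: k > (0.83·16 − 8)/(1 − 0.83) = 31.059.
The smallest integer exceeding 31.059 is 32.

k = 32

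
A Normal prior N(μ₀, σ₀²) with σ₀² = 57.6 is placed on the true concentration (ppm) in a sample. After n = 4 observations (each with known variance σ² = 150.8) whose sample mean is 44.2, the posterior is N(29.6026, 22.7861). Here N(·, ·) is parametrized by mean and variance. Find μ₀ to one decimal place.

The posterior mean is a precision-weighted average: μ_n = (τ₀μ₀ + τ_data·x̄)/(τ₀+τ_data), with τ₀=1/σ₀² and τ_data=n/σ².
Here τ₀ = 1/57.6 = 0.017361 and τ_data = 4/150.8 = 0.026525, so τ_n = 0.043886.
Rearranging for μ₀: μ₀ = (μ_n·τ_n − τ_data·x̄)/τ₀ = (29.6026·0.043886 − 0.026525·44.2) / 0.017361 = 0.126735/0.017361 ≈ 7.3.

μ₀ = 7.3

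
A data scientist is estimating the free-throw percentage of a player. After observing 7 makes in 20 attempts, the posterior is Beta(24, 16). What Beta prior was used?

Beta(17, 3)

A Beta(α, β) prior with s successes and f failures in binomial data gives a Beta(α+s, β+f) posterior.
So α = 24 − 7 = 17 and β = 16 − 13 = 3.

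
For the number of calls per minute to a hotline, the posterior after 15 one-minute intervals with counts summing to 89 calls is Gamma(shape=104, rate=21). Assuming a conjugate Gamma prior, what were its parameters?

Gamma(shape=15, rate=6)

Gamma–Poisson conjugacy: posterior shape = α + Σxᵢ, posterior rate = β + n.
So α = 104 − 89 = 15 and β = 21 − 15 = 6.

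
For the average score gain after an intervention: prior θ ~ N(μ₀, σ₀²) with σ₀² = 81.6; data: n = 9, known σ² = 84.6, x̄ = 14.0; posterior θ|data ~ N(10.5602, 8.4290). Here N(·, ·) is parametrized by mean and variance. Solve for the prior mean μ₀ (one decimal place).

The posterior mean is a precision-weighted average: μ_n = (τ₀μ₀ + τ_data·x̄)/(τ₀+τ_data), with τ₀=1/σ₀² and τ_data=n/σ².
Here τ₀ = 1/81.6 = 0.012255 and τ_data = 9/84.6 = 0.106383, so τ_n = 0.118638.
Rearranging for μ₀: μ₀ = (μ_n·τ_n − τ_data·x̄)/τ₀ = (10.5602·0.118638 − 0.106383·14.0) / 0.012255 = -0.236521/0.012255 ≈ -19.3.

μ₀ = -19.3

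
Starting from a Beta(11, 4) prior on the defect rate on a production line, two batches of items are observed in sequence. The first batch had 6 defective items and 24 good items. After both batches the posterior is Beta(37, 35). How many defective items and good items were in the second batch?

20 defective items and 7 good items

Sequential conjugate updates are equivalent to a single update on the pooled data, so total successes = posterior α − prior α and total failures = posterior β − prior β.
Total across both batches: 37−11=26 defective items, 35−4=31 good items.
Subtract the first batch: 26−6=20 defective items and 31−24=7 good items.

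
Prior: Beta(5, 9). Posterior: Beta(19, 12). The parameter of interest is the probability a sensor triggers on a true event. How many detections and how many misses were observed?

Beta is conjugate to the binomial likelihood: posterior = Beta(α+s, β+f).
So s = 19 − 5 = 14 and f = 12 − 9 = 3.

14 detections and 3 misses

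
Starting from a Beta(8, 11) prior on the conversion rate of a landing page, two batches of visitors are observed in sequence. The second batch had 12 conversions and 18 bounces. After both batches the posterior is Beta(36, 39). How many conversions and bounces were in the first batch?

Sequential conjugate updates are equivalent to a single update on the pooled data, so total successes = posterior α − prior α and total failures = posterior β − prior β.
Total across both batches: 36−8=28 conversions, 39−11=28 bounces.
Subtract the second batch: 28−12=16 conversions and 28−18=10 bounces.

16 conversions and 10 bounces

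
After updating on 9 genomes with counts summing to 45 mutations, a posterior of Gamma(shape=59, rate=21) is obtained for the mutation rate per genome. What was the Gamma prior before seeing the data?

A Gamma(α, β) prior (rate parametrization) on a Poisson rate with n observations summing to S gives posterior Gamma(α+S, β+n).
So α = 59 − 45 = 14 and β = 21 − 9 = 12.

Gamma(shape=14, rate=12)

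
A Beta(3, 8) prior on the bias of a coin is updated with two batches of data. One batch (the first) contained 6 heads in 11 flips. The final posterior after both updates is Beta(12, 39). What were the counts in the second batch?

Sequential conjugate updates are equivalent to a single update on the pooled data, so total successes = posterior α − prior α and total failures = posterior β − prior β.
Total across both batches: 12−3=9 heads, 39−8=31 tails.
Subtract the first batch: 9−6=3 heads and 31−5=26 tails.

3 heads and 26 tails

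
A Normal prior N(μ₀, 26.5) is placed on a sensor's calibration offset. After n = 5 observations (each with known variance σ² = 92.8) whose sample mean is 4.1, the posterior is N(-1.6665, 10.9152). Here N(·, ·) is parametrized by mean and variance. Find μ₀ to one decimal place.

The posterior mean is a precision-weighted average: μ_n = (τ₀μ₀ + τ_data·x̄)/(τ₀+τ_data), with τ₀=1/σ₀² and τ_data=n/σ².
Here τ₀ = 1/26.5 = 0.037736 and τ_data = 5/92.8 = 0.053879, so τ_n = 0.091615.
Rearranging for μ₀: μ₀ = (μ_n·τ_n − τ_data·x̄)/τ₀ = (-1.6665·0.091615 − 0.053879·4.1) / 0.037736 = -0.373580/0.037736 ≈ -9.9.

μ₀ = -9.9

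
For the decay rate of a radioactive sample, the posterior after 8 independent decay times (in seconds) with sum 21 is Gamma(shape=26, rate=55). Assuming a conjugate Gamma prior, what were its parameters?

Gamma–exponential conjugacy: posterior shape = α + n, posterior rate = β + Σtᵢ.
So α = 26 − 8 = 18 and β = 55 − 21 = 34.

Gamma(shape=18, rate=34)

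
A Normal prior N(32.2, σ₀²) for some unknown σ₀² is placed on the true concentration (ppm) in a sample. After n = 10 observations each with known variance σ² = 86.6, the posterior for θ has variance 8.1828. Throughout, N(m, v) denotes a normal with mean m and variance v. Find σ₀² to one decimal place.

For the Normal–Normal model with known σ², precisions add: τ_n = τ₀ + n/σ².
So 1/σ₀² = 1/8.1828 − 10/86.6 = 0.122208 − 0.115473 = 0.006735.
Hence σ₀² = 1/0.006735 ≈ 148.5.

σ₀² = 148.5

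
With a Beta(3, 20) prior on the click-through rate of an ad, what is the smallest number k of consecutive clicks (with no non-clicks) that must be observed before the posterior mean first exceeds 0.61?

After k clicks and 0 non-clicks the posterior is Beta(3+k, 20), with mean (3+k)/(3+20+k).
Set (3+k)/(23+k) > 0.61 and solve: k > (0.61·23 − 3)/(1 − 0.61) = 28.282.
The smallest integer exceeding 28.282 is 29, and checking k=29: (32)/(52) = 0.6154 > 0.61.

k = 29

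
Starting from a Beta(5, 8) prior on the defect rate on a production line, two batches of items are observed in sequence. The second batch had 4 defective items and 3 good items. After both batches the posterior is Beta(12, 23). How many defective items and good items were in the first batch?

Sequential conjugate updates are equivalent to a single update on the pooled data, so total successes = posterior α − prior α and total failures = posterior β − prior β.
Total across both batches: 12−5=7 defective items, 23−8=15 good items.
Subtract the second batch: 7−4=3 defective items and 15−3=12 good items.

3 defective items and 12 good items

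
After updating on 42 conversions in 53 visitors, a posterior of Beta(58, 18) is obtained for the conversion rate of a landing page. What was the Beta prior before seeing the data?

Beta(16, 7)

Under Beta–binomial conjugacy the posterior parameters are (a+s, b+f).
So a = 58 − 42 = 16 and b = 18 − 11 = 7.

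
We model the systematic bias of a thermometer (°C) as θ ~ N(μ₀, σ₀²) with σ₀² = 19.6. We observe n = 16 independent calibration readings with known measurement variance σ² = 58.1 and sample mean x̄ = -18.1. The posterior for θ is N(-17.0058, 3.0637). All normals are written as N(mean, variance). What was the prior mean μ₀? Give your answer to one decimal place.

With known observation variance, the Normal–Normal posterior has precision τ_n = τ₀ + n/σ² and mean μ_n = (τ₀μ₀ + (n/σ²)x̄)/τ_n.
Here τ₀ = 1/19.6 = 0.051020 and τ_data = 16/58.1 = 0.275387, so τ_n = 0.326407.
Rearranging for μ₀: μ₀ = (μ_n·τ_n − τ_data·x̄)/τ₀ = (-17.0058·0.326407 − 0.275387·-18.1) / 0.051020 = -0.566307/0.051020 ≈ -11.1.

μ₀ = -11.1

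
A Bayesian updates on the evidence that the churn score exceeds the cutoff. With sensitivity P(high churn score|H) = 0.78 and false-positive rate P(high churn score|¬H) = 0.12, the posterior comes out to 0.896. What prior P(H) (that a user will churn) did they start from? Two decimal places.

P(H) = 0.57

In odds form, posterior odds = prior odds × likelihood ratio, so prior odds = posterior odds ÷ LR.
Posterior odds = 0.896/(1−0.896) = 8.6154. LR = 0.78/0.12 = 6.5000.
Prior odds = 8.6154/6.5000 = 1.3254, so P(H) = 1.3254/(1+1.3254) ≈ 0.57.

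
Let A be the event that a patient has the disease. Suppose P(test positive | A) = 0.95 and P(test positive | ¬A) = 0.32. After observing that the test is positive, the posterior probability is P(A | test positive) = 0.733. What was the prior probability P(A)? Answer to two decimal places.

P(A) = 0.48

In odds form, posterior odds = prior odds × likelihood ratio, so prior odds = posterior odds ÷ LR.
Posterior odds = 0.733/(1−0.733) = 2.7453. LR = 0.95/0.32 = 2.9688.
Prior odds = 2.7453/2.9688 = 0.9247, so P(A) = 0.9247/(1+0.9247) ≈ 0.48.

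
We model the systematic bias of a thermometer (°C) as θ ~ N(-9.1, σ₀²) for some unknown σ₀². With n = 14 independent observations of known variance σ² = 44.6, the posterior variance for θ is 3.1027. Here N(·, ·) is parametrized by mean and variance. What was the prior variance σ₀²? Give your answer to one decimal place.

Posterior precision equals prior precision plus data precision: 1/σ_n² = 1/σ₀² + n/σ².
So 1/σ₀² = 1/3.1027 − 14/44.6 = 0.322300 − 0.313901 = 0.008399.
Hence σ₀² = 1/0.008399 ≈ 119.1.

σ₀² = 119.1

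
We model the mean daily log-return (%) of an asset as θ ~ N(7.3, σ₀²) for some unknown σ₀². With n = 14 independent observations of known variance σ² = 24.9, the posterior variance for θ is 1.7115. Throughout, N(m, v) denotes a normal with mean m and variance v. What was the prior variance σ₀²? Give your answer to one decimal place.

σ₀² = 45.4

Posterior precision equals prior precision plus data precision: 1/σ_n² = 1/σ₀² + n/σ².
So 1/σ₀² = 1/1.7115 − 14/24.9 = 0.584283 − 0.562249 = 0.022034.
Hence σ₀² = 1/0.022034 ≈ 45.4.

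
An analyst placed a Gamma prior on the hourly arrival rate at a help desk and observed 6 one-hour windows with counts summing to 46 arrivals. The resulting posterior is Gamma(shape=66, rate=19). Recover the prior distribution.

Gamma(shape=20, rate=13)

A Gamma(α, β) prior (rate parametrization) on a Poisson rate with n observations summing to S gives posterior Gamma(α+S, β+n).
So α = 66 − 46 = 20 and β = 19 − 6 = 13.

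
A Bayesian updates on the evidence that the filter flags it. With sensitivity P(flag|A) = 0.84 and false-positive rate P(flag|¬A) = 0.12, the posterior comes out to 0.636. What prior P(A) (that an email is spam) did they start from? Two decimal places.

Bayes' rule in odds form gives O(A|E) = O(A)·[P(E|A)/P(E|¬A)], hence O(A) = O(A|E)/LR.
Posterior odds = 0.636/(1−0.636) = 1.7473. LR = 0.84/0.12 = 7.0000.
Prior odds = 1.7473/7.0000 = 0.2496, so P(A) = 0.2496/(1+0.2496) ≈ 0.20.

P(A) = 0.20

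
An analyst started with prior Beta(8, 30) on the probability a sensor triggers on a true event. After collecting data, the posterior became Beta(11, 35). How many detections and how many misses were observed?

Under Beta–binomial conjugacy the posterior parameters are (α+s, β+f).
Match parameters: s=11−8=3, f=35−30=5.

3 detections and 5 misses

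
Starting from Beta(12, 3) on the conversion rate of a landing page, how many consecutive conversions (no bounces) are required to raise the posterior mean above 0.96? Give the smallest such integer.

k = 61

After k conversions and 0 bounces the posterior is Beta(12+k, 3), with mean (12+k)/(12+3+k).
Set (12+k)/(15+k) > 0.96 and solve: k > (0.96·15 − 12)/(1 − 0.96) = 60.000.
The smallest integer exceeding 60.000 is 61.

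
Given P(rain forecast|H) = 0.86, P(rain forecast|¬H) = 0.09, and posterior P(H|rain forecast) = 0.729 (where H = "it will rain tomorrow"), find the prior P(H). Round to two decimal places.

Bayes' rule in odds form gives O(H|E) = O(H)·[P(E|H)/P(E|¬H)], hence O(H) = O(H|E)/LR.
Posterior odds = 0.729/(1−0.729) = 2.6900. LR = 0.86/0.09 = 9.5556.
Prior odds = 2.6900/9.5556 = 0.2815, so P(H) = 0.2815/(1+0.2815) ≈ 0.22.

P(H) = 0.22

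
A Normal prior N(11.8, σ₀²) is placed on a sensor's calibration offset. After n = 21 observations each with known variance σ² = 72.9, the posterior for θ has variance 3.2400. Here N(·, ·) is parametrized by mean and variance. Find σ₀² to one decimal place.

σ₀² = 48.6

For the Normal–Normal model with known σ², precisions add: τ_n = τ₀ + n/σ².
So 1/σ₀² = 1/3.2400 − 21/72.9 = 0.308642 − 0.288066 = 0.020576.
Hence σ₀² = 1/0.020576 ≈ 48.6.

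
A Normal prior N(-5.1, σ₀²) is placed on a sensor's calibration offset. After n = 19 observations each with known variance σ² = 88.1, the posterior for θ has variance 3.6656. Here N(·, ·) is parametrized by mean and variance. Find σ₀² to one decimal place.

σ₀² = 17.5

For the Normal–Normal model with known σ², precisions add: τ_n = τ₀ + n/σ².
So 1/σ₀² = 1/3.6656 − 19/88.1 = 0.272807 − 0.215664 = 0.057143.
Hence σ₀² = 1/0.057143 ≈ 17.5.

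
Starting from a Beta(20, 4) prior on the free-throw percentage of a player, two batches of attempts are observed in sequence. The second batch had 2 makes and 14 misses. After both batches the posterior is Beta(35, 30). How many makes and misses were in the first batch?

13 makes and 12 misses

Sequential conjugate updates are equivalent to a single update on the pooled data, so total successes = posterior α − prior α and total failures = posterior β − prior β.
Total across both batches: 35−20=15 makes, 30−4=26 misses.
Subtract the second batch: 15−2=13 makes and 26−14=12 misses.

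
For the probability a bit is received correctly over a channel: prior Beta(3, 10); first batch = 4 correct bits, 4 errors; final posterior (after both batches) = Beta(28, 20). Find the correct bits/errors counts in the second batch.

Because Beta–binomial updating is additive in the counts, the combined data contributed (α_post−α_prior, β_post−β_prior) successes and failures.
Total across both batches: 28−3=25 correct bits, 20−10=10 errors.
Subtract the first batch: 25−4=21 correct bits and 10−4=6 errors.

21 correct bits and 6 errors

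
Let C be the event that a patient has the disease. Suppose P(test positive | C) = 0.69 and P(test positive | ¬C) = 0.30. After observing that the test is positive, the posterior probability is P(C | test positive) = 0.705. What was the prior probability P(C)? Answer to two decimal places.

In odds form, posterior odds = prior odds × likelihood ratio, so prior odds = posterior odds ÷ LR.
Posterior odds = 0.705/(1−0.705) = 2.3898. LR = 0.69/0.30 = 2.3000.
Prior odds = 2.3898/2.3000 = 1.0390, so P(C) = 1.0390/(1+1.0390) ≈ 0.51.

P(C) = 0.51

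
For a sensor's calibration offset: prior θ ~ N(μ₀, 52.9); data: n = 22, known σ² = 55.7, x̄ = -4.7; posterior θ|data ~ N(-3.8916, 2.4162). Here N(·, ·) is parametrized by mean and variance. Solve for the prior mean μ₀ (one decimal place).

μ₀ = 13.0

With known observation variance, the Normal–Normal posterior has precision τ_n = τ₀ + n/σ² and mean μ_n = (τ₀μ₀ + (n/σ²)x̄)/τ_n.
Here τ₀ = 1/52.9 = 0.018904 and τ_data = 22/55.7 = 0.394973, so τ_n = 0.413877.
Rearranging for μ₀: μ₀ = (μ_n·τ_n − τ_data·x̄)/τ₀ = (-3.8916·0.413877 − 0.394973·-4.7) / 0.018904 = 0.245729/0.018904 ≈ 13.0.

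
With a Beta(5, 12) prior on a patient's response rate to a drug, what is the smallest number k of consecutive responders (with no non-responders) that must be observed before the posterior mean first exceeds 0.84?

k = 59

After k responders and 0 non-responders the posterior is Beta(5+k, 12), with mean (5+k)/(5+12+k).
Set (5+k)/(17+k) > 0.84 and solve: k > (0.84·17 − 5)/(1 − 0.84) = 58.000.
The smallest integer exceeding 58.000 is 59, and checking k=59: (64)/(76) = 0.8421 > 0.84.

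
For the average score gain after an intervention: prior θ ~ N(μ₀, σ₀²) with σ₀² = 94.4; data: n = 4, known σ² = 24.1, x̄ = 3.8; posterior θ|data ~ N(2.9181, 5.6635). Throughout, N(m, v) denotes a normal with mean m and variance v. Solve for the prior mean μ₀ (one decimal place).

The posterior mean is a precision-weighted average: μ_n = (τ₀μ₀ + τ_data·x̄)/(τ₀+τ_data), with τ₀=1/σ₀² and τ_data=n/σ².
Here τ₀ = 1/94.4 = 0.010593 and τ_data = 4/24.1 = 0.165975, so τ_n = 0.176568.
Rearranging for μ₀: μ₀ = (μ_n·τ_n − τ_data·x̄)/τ₀ = (2.9181·0.176568 − 0.165975·3.8) / 0.010593 = -0.115462/0.010593 ≈ -10.9.

μ₀ = -10.9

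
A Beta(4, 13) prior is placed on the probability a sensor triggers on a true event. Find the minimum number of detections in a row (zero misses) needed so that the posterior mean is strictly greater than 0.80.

After k detections and 0 misses the posterior is Beta(4+k, 13), with mean (4+k)/(4+13+k).
Set (4+k)/(17+k) > 0.80 and solve: k > (0.80·17 − 4)/(1 − 0.80) = 48.000.
The smallest integer exceeding 48.000 is 49.

k = 49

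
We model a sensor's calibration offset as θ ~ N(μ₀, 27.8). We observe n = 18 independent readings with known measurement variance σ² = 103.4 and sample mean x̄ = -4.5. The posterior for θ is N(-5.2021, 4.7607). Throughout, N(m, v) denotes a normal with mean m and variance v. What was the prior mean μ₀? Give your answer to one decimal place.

The posterior mean is a precision-weighted average: μ_n = (τ₀μ₀ + τ_data·x̄)/(τ₀+τ_data), with τ₀=1/σ₀² and τ_data=n/σ².
Here τ₀ = 1/27.8 = 0.035971 and τ_data = 18/103.4 = 0.174081, so τ_n = 0.210052.
Rearranging for μ₀: μ₀ = (μ_n·τ_n − τ_data·x̄)/τ₀ = (-5.2021·0.210052 − 0.174081·-4.5) / 0.035971 = -0.309347/0.035971 ≈ -8.6.

μ₀ = -8.6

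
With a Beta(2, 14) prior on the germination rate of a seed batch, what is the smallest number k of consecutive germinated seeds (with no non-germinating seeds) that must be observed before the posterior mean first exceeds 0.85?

k = 78

After k germinated seeds and 0 non-germinating seeds the posterior is Beta(2+k, 14), with mean (2+k)/(2+14+k).
Set (2+k)/(16+k) > 0.85 and solve: k > (0.85·16 − 2)/(1 − 0.85) = 77.333.
The smallest integer exceeding 77.333 is 78.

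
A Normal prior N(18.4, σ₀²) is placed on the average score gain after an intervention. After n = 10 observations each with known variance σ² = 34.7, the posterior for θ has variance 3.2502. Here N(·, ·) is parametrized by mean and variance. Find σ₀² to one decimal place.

For the Normal–Normal model with known σ², precisions add: τ_n = τ₀ + n/σ².
So 1/σ₀² = 1/3.2502 − 10/34.7 = 0.307673 − 0.288184 = 0.019489.
Hence σ₀² = 1/0.019489 ≈ 51.3.

σ₀² = 51.3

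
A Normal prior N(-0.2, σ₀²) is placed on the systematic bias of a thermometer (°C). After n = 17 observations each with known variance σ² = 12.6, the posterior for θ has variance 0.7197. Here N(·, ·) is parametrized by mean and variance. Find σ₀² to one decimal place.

σ₀² = 24.8

Posterior precision equals prior precision plus data precision: 1/σ_n² = 1/σ₀² + n/σ².
So 1/σ₀² = 1/0.7197 − 17/12.6 = 1.389468 − 1.349206 = 0.040262.
Hence σ₀² = 1/0.040262 ≈ 24.8.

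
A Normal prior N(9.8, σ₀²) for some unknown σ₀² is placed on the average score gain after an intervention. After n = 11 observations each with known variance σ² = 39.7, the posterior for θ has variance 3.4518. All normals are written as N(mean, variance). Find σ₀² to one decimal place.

σ₀² = 79.2

Posterior precision equals prior precision plus data precision: 1/σ_n² = 1/σ₀² + n/σ².
So 1/σ₀² = 1/3.4518 − 11/39.7 = 0.289704 − 0.277078 = 0.012626.
Hence σ₀² = 1/0.012626 ≈ 79.2.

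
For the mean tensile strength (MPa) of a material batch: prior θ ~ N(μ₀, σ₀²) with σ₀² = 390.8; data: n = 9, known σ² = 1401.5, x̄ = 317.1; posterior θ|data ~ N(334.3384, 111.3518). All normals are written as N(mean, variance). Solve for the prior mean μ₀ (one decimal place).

μ₀ = 377.6

The posterior mean is a precision-weighted average: μ_n = (τ₀μ₀ + τ_data·x̄)/(τ₀+τ_data), with τ₀=1/σ₀² and τ_data=n/σ².
Here τ₀ = 1/390.8 = 0.002559 and τ_data = 9/1401.5 = 0.006422, so τ_n = 0.008981.
Rearranging for μ₀: μ₀ = (μ_n·τ_n − τ_data·x̄)/τ₀ = (334.3384·0.008981 − 0.006422·317.1) / 0.002559 = 0.966277/0.002559 ≈ 377.6.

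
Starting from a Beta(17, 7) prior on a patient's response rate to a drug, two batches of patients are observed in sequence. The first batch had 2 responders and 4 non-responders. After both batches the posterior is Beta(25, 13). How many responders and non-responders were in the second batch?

6 responders and 2 non-responders

Sequential conjugate updates are equivalent to a single update on the pooled data, so total successes = posterior α − prior α and total failures = posterior β − prior β.
Total across both batches: 25−17=8 responders, 13−7=6 non-responders.
Subtract the first batch: 8−2=6 responders and 6−4=2 non-responders.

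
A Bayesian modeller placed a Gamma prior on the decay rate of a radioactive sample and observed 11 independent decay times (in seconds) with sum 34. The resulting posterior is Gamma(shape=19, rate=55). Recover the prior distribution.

For an exponential likelihood with a Gamma(α, β) prior on the rate, n observations with total T give posterior Gamma(α+n, β+T).
So α = 19 − 11 = 8 and β = 55 − 34 = 21.

Gamma(shape=8, rate=21)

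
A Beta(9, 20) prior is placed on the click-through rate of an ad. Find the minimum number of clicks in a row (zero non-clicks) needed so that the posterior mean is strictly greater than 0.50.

After k clicks and 0 non-clicks the posterior is Beta(9+k, 20), with mean (9+k)/(9+20+k).
Set (9+k)/(29+k) > 0.50 and solve: k > (0.50·29 − 9)/(1 − 0.50) = 11.000.
The smallest integer exceeding 11.000 is 12.

k = 12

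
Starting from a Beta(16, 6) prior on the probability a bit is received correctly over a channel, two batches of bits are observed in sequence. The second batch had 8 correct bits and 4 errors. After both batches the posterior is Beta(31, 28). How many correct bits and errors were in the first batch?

7 correct bits and 18 errors

Sequential conjugate updates are equivalent to a single update on the pooled data, so total successes = posterior α − prior α and total failures = posterior β − prior β.
Total across both batches: 31−16=15 correct bits, 28−6=22 errors.
Subtract the second batch: 15−8=7 correct bits and 22−4=18 errors.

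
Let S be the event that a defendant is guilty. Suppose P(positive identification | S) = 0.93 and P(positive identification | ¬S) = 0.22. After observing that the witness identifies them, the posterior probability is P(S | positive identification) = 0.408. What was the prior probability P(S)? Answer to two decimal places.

P(S) = 0.14

Bayes' rule in odds form gives O(S|E) = O(S)·[P(E|S)/P(E|¬S)], hence O(S) = O(S|E)/LR.
Posterior odds = 0.408/(1−0.408) = 0.6892. LR = 0.93/0.22 = 4.2273.
Prior odds = 0.6892/4.2273 = 0.1630, so P(S) = 0.1630/(1+0.1630) ≈ 0.14.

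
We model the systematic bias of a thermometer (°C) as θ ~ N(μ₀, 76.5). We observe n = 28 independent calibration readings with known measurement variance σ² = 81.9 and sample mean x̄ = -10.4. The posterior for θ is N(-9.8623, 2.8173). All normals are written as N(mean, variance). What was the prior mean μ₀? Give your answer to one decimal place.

With known observation variance, the Normal–Normal posterior has precision τ_n = τ₀ + n/σ² and mean μ_n = (τ₀μ₀ + (n/σ²)x̄)/τ_n.
Here τ₀ = 1/76.5 = 0.013072 and τ_data = 28/81.9 = 0.341880, so τ_n = 0.354952.
Rearranging for μ₀: μ₀ = (μ_n·τ_n − τ_data·x̄)/τ₀ = (-9.8623·0.354952 − 0.341880·-10.4) / 0.013072 = 0.054909/0.013072 ≈ 4.2.

μ₀ = 4.2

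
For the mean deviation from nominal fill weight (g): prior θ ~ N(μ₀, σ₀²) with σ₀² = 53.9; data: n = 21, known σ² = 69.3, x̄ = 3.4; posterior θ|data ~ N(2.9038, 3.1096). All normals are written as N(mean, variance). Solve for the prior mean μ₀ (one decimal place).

μ₀ = -5.2

With known observation variance, the Normal–Normal posterior has precision τ_n = τ₀ + n/σ² and mean μ_n = (τ₀μ₀ + (n/σ²)x̄)/τ_n.
Here τ₀ = 1/53.9 = 0.018553 and τ_data = 21/69.3 = 0.303030, so τ_n = 0.321583.
Rearranging for μ₀: μ₀ = (μ_n·τ_n − τ_data·x̄)/τ₀ = (2.9038·0.321583 − 0.303030·3.4) / 0.018553 = -0.096489/0.018553 ≈ -5.2.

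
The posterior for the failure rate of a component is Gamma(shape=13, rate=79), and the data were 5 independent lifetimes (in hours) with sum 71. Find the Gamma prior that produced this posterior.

For an exponential likelihood with a Gamma(α, β) prior on the rate, n observations with total T give posterior Gamma(α+n, β+T).
So α = 13 − 5 = 8 and β = 79 − 71 = 8.

Gamma(shape=8, rate=8)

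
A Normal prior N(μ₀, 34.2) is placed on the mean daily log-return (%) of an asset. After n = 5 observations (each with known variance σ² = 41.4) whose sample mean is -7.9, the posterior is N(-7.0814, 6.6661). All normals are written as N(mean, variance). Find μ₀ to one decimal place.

The posterior mean is a precision-weighted average: μ_n = (τ₀μ₀ + τ_data·x̄)/(τ₀+τ_data), with τ₀=1/σ₀² and τ_data=n/σ².
Here τ₀ = 1/34.2 = 0.029240 and τ_data = 5/41.4 = 0.120773, so τ_n = 0.150013.
Rearranging for μ₀: μ₀ = (μ_n·τ_n − τ_data·x̄)/τ₀ = (-7.0814·0.150013 − 0.120773·-7.9) / 0.029240 = -0.108195/0.029240 ≈ -3.7.

μ₀ = -3.7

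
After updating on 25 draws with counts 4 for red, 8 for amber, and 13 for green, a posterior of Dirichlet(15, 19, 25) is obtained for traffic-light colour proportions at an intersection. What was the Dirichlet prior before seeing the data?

Dirichlet(11, 11, 12)

For a Dirichlet(α) prior with multinomial counts c, the posterior is Dirichlet(α + c) componentwise.
Subtract each count from the matching posterior parameter: 15−4=11, 19−8=11, 25−13=12.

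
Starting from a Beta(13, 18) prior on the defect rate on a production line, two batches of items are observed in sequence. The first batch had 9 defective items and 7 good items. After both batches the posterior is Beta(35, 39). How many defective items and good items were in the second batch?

Because Beta–binomial updating is additive in the counts, the combined data contributed (α_post−α_prior, β_post−β_prior) successes and failures.
Total across both batches: 35−13=22 defective items, 39−18=21 good items.
Subtract the first batch: 22−9=13 defective items and 21−7=14 good items.

13 defective items and 14 good items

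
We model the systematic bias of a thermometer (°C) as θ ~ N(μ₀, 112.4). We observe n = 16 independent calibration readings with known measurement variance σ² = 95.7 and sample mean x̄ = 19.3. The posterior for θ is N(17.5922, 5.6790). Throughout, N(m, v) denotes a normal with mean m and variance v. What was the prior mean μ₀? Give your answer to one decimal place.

The posterior mean is a precision-weighted average: μ_n = (τ₀μ₀ + τ_data·x̄)/(τ₀+τ_data), with τ₀=1/σ₀² and τ_data=n/σ².
Here τ₀ = 1/112.4 = 0.008897 and τ_data = 16/95.7 = 0.167189, so τ_n = 0.176086.
Rearranging for μ₀: μ₀ = (μ_n·τ_n − τ_data·x̄)/τ₀ = (17.5922·0.176086 − 0.167189·19.3) / 0.008897 = -0.129008/0.008897 ≈ -14.5.

μ₀ = -14.5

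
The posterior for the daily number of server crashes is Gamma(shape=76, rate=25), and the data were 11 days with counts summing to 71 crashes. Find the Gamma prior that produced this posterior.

Gamma–Poisson conjugacy: posterior shape = α + Σxᵢ, posterior rate = β + n.
So α = 76 − 71 = 5 and β = 25 − 11 = 14.

Gamma(shape=5, rate=14)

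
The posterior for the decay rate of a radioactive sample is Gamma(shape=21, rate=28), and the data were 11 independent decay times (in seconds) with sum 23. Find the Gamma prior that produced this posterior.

Gamma(shape=10, rate=5)

For an exponential likelihood with a Gamma(α, β) prior on the rate, n observations with total T give posterior Gamma(α+n, β+T).
So α = 21 − 11 = 10 and β = 28 − 23 = 5.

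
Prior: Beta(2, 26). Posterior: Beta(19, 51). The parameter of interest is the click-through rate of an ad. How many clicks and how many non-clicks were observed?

17 clicks and 25 non-clicks

Beta is conjugate to the binomial likelihood: posterior = Beta(α+s, β+f).
So s = 19 − 2 = 17 and f = 51 − 26 = 25.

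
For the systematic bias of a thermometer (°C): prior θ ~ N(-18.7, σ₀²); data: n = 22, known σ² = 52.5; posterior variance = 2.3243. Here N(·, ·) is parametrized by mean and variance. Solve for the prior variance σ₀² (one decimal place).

σ₀² = 89.4

For the Normal–Normal model with known σ², precisions add: τ_n = τ₀ + n/σ².
So 1/σ₀² = 1/2.3243 − 22/52.5 = 0.430237 − 0.419048 = 0.011189.
Hence σ₀² = 1/0.011189 ≈ 89.4.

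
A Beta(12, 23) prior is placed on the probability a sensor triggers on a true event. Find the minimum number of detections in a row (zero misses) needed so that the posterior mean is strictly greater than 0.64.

After k detections and 0 misses the posterior is Beta(12+k, 23), with mean (12+k)/(12+23+k).
Set (12+k)/(35+k) > 0.64 and solve: k > (0.64·35 − 12)/(1 − 0.64) = 28.889.
The smallest integer exceeding 28.889 is 29, and checking k=29: (41)/(64) = 0.6406 > 0.64.

k = 29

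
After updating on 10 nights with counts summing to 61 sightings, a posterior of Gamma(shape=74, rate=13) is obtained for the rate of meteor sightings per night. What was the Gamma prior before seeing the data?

Gamma(shape=13, rate=3)

A Gamma(α, β) prior (rate parametrization) on a Poisson rate with n observations summing to S gives posterior Gamma(α+S, β+n).
So α = 74 − 61 = 13 and β = 13 − 10 = 3.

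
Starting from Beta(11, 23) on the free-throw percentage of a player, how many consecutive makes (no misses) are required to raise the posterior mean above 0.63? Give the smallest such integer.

After k makes and 0 misses the posterior is Beta(11+k, 23), with mean (11+k)/(11+23+k).
Set (11+k)/(34+k) > 0.63 and solve: k > (0.63·34 − 11)/(1 − 0.63) = 28.162.
The smallest integer exceeding 28.162 is 29.

k = 29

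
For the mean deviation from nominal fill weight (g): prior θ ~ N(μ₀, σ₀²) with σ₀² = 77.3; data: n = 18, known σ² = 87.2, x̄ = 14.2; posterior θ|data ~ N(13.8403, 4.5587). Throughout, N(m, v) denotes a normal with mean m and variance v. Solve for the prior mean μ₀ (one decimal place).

μ₀ = 8.1

With known observation variance, the Normal–Normal posterior has precision τ_n = τ₀ + n/σ² and mean μ_n = (τ₀μ₀ + (n/σ²)x̄)/τ_n.
Here τ₀ = 1/77.3 = 0.012937 and τ_data = 18/87.2 = 0.206422, so τ_n = 0.219359.
Rearranging for μ₀: μ₀ = (μ_n·τ_n − τ_data·x̄)/τ₀ = (13.8403·0.219359 − 0.206422·14.2) / 0.012937 = 0.104802/0.012937 ≈ 8.1.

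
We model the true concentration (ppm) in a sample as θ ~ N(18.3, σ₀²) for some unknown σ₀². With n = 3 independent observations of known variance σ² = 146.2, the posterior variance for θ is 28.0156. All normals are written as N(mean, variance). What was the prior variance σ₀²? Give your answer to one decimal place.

σ₀² = 65.9

For the Normal–Normal model with known σ², precisions add: τ_n = τ₀ + n/σ².
So 1/σ₀² = 1/28.0156 − 3/146.2 = 0.035694 − 0.020520 = 0.015174.
Hence σ₀² = 1/0.015174 ≈ 65.9.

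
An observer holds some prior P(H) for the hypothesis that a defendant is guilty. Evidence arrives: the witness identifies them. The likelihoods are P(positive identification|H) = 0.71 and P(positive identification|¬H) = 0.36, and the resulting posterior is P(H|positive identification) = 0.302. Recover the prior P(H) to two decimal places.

In odds form, posterior odds = prior odds × likelihood ratio, so prior odds = posterior odds ÷ LR.
Posterior odds = 0.302/(1−0.302) = 0.4327. LR = 0.71/0.36 = 1.9722.
Prior odds = 0.4327/1.9722 = 0.2194, so P(H) = 0.2194/(1+0.2194) ≈ 0.18.

P(H) = 0.18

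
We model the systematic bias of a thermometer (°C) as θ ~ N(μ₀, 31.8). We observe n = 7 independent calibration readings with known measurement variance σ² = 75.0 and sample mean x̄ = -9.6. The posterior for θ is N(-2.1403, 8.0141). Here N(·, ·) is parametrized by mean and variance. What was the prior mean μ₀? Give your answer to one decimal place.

μ₀ = 20.0

With known observation variance, the Normal–Normal posterior has precision τ_n = τ₀ + n/σ² and mean μ_n = (τ₀μ₀ + (n/σ²)x̄)/τ_n.
Here τ₀ = 1/31.8 = 0.031447 and τ_data = 7/75.0 = 0.093333, so τ_n = 0.124780.
Rearranging for μ₀: μ₀ = (μ_n·τ_n − τ_data·x̄)/τ₀ = (-2.1403·0.124780 − 0.093333·-9.6) / 0.031447 = 0.628930/0.031447 ≈ 20.0.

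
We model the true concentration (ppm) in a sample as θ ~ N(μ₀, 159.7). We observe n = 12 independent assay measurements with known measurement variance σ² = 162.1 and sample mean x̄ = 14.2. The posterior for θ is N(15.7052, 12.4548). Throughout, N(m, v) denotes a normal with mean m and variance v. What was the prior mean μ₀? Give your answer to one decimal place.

μ₀ = 33.5

With known observation variance, the Normal–Normal posterior has precision τ_n = τ₀ + n/σ² and mean μ_n = (τ₀μ₀ + (n/σ²)x̄)/τ_n.
Here τ₀ = 1/159.7 = 0.006262 and τ_data = 12/162.1 = 0.074028, so τ_n = 0.080290.
Rearranging for μ₀: μ₀ = (μ_n·τ_n − τ_data·x̄)/τ₀ = (15.7052·0.080290 − 0.074028·14.2) / 0.006262 = 0.209773/0.006262 ≈ 33.5.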